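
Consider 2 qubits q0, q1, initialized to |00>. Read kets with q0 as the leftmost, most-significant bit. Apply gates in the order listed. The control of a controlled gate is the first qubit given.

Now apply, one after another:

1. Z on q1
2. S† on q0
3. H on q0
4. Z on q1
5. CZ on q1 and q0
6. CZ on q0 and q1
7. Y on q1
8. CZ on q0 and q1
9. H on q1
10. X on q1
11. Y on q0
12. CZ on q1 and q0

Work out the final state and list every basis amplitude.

The final amplitudes are 1/2 on |00>, -1/2 on |01>, 1/2 on |10>, 1/2 on |11>.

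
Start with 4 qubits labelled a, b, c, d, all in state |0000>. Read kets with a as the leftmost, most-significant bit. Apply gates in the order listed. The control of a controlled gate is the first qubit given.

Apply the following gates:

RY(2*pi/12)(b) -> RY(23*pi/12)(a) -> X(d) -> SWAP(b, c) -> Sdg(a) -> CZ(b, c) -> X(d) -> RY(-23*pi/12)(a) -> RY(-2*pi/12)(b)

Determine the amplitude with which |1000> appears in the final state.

The final state's coefficient on |1000> equals I*(1 - I)*(sqrt(2) + sqrt(6))/32.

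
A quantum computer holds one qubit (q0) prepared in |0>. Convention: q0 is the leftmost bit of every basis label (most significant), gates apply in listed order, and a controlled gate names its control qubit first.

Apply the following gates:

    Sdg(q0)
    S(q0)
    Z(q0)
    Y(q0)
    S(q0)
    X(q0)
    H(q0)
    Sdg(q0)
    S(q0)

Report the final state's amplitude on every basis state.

The resulting statevector has amplitude -sqrt(2)/2 on |0>, -sqrt(2)/2 on |1>.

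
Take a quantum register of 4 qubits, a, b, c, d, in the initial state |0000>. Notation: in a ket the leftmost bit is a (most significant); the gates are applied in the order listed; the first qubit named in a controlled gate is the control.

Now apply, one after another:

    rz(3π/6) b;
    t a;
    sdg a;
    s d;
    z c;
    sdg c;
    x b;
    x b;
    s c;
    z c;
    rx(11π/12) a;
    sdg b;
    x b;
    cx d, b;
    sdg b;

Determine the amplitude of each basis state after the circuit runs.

The resulting statevector has amplitude (-sqrt(sqrt(2) + 2)/4 + sqrt(6 - 3*sqrt(2))/4)*exp(I*pi/4) on |0100>, (sqrt(2 - sqrt(2))/4 + sqrt(3*sqrt(2) + 6)/4)*exp(3*I*pi/4) on |1100>, and 0 on every other basis state. Key observation: steps 5-10 multiply out to the identity, so the circuit reduces to the remaining gates.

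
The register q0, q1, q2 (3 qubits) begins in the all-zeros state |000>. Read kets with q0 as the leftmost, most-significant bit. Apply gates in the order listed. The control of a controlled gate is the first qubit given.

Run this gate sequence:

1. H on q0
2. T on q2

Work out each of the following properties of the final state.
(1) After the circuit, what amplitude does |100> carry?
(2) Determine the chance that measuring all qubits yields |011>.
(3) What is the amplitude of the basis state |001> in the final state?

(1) |100> carries amplitude sqrt(2)/2 in the final state.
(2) Outcome |011> occurs with probability 0.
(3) |001> carries amplitude 0 in the final state.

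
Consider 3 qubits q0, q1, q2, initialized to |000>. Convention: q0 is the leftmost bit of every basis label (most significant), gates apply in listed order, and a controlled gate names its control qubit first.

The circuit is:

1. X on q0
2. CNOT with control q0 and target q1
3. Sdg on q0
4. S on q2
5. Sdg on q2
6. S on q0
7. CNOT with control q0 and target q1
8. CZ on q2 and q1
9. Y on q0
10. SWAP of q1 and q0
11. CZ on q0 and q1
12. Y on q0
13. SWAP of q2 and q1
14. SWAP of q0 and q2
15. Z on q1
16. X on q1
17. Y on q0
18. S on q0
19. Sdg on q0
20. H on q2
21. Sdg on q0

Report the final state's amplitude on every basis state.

The resulting statevector has amplitude sqrt(2)/2 on |110>, -sqrt(2)/2 on |111>, and 0 on every other basis state.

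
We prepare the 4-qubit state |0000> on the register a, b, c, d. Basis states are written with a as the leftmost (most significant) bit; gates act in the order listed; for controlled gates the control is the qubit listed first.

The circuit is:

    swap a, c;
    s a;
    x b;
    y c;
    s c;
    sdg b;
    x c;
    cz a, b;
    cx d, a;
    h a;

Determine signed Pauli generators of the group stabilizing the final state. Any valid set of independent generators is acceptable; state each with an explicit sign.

The stabilizer group can be generated by +XIII, -IZII, +IIZI, +IIIZ, among other valid generating sets.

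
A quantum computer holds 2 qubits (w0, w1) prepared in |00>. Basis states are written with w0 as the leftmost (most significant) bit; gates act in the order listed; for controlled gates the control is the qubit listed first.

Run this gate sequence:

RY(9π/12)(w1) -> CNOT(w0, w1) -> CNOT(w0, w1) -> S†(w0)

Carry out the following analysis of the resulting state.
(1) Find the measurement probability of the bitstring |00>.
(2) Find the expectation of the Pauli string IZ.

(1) Outcome |00> occurs with probability 1/2 - sqrt(2)/4. Key observation: the block from step 2 through step 3 cancels to the identity and can be dropped.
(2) The observable IZ averages to -sqrt(2)/2.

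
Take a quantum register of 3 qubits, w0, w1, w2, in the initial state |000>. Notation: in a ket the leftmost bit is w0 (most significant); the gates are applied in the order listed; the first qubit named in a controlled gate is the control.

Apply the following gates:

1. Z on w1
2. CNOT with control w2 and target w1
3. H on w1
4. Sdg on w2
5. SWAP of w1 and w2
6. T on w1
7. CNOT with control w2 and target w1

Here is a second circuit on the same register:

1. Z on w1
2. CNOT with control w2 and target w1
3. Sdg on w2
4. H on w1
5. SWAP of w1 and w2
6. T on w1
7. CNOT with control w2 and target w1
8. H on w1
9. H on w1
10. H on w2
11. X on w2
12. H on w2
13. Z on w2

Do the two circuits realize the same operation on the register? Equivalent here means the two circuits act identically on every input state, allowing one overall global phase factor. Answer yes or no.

Yes, they are equivalent — the unitaries differ by at most a global phase.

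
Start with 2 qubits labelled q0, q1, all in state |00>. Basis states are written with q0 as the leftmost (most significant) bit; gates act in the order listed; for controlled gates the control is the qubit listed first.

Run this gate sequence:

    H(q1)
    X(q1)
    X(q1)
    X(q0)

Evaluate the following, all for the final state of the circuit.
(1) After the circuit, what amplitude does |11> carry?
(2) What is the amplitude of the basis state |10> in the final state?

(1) The final state's coefficient on |11> equals sqrt(2)/2.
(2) The final state's coefficient on |10> equals sqrt(2)/2.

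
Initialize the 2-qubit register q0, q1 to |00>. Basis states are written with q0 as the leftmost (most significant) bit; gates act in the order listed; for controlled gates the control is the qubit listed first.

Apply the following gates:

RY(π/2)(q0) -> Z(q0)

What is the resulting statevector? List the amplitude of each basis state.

The resulting statevector has amplitude sqrt(2)/2 on |00>, 0 on |01>, -sqrt(2)/2 on |10>, 0 on |11>.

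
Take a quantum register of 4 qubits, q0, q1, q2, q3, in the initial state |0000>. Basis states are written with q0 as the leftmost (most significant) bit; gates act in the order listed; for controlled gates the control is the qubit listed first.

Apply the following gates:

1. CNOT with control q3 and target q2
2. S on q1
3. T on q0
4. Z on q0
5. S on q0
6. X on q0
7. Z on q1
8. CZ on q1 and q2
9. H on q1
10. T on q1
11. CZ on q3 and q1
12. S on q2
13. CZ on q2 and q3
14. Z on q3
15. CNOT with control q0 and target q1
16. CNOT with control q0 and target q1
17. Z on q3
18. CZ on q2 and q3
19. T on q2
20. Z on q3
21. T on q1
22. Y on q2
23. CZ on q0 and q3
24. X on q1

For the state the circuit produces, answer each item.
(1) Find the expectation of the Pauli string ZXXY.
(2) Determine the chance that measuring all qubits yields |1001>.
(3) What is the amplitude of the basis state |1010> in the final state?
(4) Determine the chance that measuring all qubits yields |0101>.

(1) In the final state, ZXXY has expectation 0. Key observation: gates 13-18 undo each other exactly, leaving only the rest of the circuit to track.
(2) A full measurement returns |1001> with probability 0.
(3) |1010> carries amplitude -sqrt(2)/2 in the final state.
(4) A full measurement returns |0101> with probability 0.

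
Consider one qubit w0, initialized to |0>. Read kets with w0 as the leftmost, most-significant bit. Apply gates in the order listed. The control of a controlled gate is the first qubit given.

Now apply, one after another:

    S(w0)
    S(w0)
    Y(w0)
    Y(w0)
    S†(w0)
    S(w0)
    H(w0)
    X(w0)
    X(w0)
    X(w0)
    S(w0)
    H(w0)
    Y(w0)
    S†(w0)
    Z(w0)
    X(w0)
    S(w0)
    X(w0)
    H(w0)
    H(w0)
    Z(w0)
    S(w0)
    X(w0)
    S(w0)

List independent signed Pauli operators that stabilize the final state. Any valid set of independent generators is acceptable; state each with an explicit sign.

The final state is stabilized by the group generated by -Y; other independent generating sets are equally valid.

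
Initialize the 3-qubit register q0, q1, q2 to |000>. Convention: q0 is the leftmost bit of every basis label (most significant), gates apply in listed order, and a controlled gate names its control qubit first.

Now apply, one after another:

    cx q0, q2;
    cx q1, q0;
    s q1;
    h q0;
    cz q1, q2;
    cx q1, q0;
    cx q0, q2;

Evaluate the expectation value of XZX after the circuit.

In the final state, XZX has expectation 1.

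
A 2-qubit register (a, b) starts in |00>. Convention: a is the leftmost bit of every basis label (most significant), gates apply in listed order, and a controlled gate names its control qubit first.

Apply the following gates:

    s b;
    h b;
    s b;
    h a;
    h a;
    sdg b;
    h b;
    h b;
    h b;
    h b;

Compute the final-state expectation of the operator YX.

The observable YX averages to 0.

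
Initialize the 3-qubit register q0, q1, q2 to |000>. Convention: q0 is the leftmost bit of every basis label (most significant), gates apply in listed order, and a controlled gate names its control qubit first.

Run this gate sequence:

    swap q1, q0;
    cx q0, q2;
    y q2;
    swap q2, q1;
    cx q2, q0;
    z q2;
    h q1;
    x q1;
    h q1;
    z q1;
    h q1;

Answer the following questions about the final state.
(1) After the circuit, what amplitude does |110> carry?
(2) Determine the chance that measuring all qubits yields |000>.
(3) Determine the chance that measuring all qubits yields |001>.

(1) The final state's coefficient on |110> equals 0. Key observation: the block from step 7 through step 10 cancels to the identity and can be dropped.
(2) The probability of measuring |000> is 1/2.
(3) Outcome |001> occurs with probability 0.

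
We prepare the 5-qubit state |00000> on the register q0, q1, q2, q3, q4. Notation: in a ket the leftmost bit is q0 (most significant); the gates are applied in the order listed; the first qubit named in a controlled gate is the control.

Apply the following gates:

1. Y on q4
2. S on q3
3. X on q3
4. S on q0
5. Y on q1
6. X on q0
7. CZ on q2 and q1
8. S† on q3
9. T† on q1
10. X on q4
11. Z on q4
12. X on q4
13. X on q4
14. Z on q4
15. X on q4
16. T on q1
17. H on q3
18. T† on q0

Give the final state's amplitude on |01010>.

|01010> carries amplitude 0 in the final state. Key observation: steps 9-16 multiply out to the identity, so the circuit reduces to the remaining gates.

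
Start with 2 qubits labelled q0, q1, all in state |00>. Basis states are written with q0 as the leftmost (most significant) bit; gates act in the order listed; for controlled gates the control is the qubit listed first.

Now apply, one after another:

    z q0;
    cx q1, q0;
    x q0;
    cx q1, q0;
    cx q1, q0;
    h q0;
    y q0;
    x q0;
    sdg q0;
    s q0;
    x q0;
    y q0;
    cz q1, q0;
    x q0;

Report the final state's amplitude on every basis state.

After the circuit, the state carries amplitude -sqrt(2)/2 on |00>, 0 on |01>, sqrt(2)/2 on |10>, 0 on |11>. Key observation: steps 7-12 multiply out to the identity, so the circuit reduces to the remaining gates.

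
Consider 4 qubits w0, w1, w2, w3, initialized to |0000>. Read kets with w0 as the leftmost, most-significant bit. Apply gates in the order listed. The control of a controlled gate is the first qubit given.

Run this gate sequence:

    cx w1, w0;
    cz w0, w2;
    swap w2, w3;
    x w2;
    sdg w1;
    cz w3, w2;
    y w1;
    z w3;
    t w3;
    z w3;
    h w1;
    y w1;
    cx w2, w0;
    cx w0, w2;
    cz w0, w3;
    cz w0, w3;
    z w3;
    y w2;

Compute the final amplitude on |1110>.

The amplitude on |1110> is -sqrt(2)*I/2. Key observation: the block from step 15 through step 16 cancels to the identity and can be dropped.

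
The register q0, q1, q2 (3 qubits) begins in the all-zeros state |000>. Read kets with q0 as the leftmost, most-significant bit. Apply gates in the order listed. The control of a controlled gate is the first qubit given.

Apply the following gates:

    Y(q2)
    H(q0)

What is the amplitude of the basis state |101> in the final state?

The final state's coefficient on |101> equals sqrt(2)*I/2.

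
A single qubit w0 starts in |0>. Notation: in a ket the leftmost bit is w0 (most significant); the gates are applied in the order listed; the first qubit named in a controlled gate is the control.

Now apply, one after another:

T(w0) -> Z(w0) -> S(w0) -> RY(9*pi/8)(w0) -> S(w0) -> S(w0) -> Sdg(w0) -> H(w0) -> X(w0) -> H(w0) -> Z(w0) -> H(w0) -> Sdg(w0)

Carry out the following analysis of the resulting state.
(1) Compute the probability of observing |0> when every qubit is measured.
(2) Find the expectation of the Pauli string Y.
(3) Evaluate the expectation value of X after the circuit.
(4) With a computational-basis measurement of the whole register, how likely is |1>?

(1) Outcome |0> occurs with probability 1/2. Key observation: gates 8-11 undo each other exactly, leaving only the rest of the circuit to track.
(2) In the final state, Y has expectation sqrt(sqrt(2) + 2)/2.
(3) The observable X averages to sqrt(2 - sqrt(2))/2.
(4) The probability of measuring |1> is 1/2.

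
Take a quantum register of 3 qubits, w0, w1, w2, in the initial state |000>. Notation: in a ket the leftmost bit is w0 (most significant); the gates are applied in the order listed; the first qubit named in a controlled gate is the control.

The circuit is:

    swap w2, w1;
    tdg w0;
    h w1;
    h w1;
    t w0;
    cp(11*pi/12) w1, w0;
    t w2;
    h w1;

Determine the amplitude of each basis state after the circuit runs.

After the circuit, the state carries amplitude sqrt(2)/2 on |000>, sqrt(2)/2 on |010>, and 0 on every other basis state. Key observation: gates 2-5 undo each other exactly, leaving only the rest of the circuit to track.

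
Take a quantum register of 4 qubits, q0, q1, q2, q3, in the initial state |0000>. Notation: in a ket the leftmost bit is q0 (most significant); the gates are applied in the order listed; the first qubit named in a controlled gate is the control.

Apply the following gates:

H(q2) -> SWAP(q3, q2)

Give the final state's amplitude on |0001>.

The amplitude on |0001> is sqrt(2)/2.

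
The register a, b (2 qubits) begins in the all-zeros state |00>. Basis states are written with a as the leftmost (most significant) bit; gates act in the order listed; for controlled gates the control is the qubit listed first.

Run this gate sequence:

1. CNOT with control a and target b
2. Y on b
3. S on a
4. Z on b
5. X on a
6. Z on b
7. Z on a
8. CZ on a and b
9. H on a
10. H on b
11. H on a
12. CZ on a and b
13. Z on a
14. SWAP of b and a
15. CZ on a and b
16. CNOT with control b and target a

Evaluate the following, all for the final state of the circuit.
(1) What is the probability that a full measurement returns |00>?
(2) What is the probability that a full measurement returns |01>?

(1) The probability of measuring |00> is 0.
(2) Outcome |01> occurs with probability 1/2.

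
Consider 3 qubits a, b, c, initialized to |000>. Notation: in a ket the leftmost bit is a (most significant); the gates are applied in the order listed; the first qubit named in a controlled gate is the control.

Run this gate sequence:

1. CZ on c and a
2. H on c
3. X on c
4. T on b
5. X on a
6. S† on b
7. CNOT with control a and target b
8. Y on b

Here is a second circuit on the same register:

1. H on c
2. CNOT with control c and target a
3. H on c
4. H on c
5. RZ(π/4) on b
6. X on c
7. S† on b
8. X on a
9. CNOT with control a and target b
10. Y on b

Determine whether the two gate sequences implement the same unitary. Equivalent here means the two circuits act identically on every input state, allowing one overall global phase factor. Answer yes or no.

No: there is an input state on which the two circuits produce genuinely different outputs (not merely differing by a phase).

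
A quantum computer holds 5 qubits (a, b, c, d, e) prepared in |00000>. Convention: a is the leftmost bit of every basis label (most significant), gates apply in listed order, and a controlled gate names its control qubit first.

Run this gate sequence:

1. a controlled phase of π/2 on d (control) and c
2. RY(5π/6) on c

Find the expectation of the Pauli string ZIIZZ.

The expectation value of ZIIZZ is 1.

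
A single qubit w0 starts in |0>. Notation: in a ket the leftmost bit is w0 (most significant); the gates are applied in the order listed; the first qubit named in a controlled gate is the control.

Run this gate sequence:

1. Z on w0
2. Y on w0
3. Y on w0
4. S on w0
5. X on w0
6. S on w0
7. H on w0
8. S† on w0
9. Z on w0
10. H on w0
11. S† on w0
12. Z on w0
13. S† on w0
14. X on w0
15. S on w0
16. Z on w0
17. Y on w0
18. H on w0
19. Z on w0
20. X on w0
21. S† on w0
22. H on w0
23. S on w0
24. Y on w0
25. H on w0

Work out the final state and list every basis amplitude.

The final amplitudes are -sqrt(2)*I/2 on |0>, sqrt(2)/2 on |1>.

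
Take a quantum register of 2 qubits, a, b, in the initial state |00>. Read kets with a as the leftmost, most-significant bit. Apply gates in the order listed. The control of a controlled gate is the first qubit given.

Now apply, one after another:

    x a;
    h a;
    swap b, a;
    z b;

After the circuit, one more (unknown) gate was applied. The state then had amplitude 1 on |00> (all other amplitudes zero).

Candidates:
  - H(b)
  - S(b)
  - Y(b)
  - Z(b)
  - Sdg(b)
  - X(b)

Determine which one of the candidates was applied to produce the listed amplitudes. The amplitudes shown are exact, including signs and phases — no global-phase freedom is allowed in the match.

The applied gate was H(b).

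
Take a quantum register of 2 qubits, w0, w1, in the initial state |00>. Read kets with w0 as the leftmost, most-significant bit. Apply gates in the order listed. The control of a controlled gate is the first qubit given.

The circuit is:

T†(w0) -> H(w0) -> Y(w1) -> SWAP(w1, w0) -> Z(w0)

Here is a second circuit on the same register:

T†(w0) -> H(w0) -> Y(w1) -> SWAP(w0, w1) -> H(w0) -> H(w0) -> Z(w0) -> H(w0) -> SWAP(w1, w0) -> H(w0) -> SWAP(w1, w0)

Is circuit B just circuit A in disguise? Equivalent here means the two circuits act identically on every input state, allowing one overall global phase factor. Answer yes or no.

No: there is an input state on which the two circuits produce genuinely different outputs (not merely differing by a phase).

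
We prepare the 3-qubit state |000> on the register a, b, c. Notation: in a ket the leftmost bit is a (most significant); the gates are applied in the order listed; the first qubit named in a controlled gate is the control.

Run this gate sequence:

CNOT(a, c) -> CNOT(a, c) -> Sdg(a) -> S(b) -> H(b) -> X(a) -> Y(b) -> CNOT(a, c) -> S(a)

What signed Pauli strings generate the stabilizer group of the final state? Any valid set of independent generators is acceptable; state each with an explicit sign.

One valid set of independent stabilizer generators is -IXI, -ZII, -IIZ (any independent generating set of the same group is equally correct). Key observation: steps 1-2 multiply out to the identity, so the circuit reduces to the remaining gates.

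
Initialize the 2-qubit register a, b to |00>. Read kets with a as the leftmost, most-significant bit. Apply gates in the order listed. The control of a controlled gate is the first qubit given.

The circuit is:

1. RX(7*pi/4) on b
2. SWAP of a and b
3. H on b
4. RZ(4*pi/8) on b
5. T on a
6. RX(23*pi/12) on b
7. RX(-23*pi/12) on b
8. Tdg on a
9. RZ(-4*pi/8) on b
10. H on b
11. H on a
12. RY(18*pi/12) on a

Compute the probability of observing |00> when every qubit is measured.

The probability of measuring |00> is sqrt(2)/4 + 1/2. Key observation: gates 3-10 undo each other exactly, leaving only the rest of the circuit to track.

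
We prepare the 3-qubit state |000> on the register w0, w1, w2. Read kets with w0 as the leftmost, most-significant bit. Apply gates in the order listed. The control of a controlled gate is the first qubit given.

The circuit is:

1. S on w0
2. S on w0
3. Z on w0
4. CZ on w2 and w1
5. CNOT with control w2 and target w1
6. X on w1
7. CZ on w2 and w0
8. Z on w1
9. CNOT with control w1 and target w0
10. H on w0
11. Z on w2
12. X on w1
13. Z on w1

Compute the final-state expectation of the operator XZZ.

The expectation value of XZZ is -1.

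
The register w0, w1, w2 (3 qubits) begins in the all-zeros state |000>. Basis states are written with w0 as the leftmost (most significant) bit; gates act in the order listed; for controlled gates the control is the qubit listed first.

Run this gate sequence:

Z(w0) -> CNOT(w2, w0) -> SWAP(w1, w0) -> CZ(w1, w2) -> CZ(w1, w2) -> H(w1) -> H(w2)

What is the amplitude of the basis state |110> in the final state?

The final state's coefficient on |110> equals 0.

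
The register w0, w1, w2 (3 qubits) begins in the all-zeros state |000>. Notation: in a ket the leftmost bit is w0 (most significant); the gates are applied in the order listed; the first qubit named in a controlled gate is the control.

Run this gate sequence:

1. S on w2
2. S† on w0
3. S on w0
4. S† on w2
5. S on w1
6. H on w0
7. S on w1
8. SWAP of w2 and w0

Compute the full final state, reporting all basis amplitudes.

After the circuit, the state carries amplitude sqrt(2)/2 on |000>, sqrt(2)/2 on |001>, and 0 on every other basis state. Key observation: gates 1-4 undo each other exactly, leaving only the rest of the circuit to track.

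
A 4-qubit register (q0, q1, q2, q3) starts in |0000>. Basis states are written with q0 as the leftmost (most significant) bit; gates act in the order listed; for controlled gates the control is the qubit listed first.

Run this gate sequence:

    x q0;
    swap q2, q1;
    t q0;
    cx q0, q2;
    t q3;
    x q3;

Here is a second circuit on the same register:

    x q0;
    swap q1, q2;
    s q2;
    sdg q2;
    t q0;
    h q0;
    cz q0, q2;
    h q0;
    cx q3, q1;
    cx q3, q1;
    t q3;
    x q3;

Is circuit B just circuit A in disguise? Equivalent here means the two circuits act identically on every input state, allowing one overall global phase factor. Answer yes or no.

No: there is an input state on which the two circuits produce genuinely different outputs (not merely differing by a phase).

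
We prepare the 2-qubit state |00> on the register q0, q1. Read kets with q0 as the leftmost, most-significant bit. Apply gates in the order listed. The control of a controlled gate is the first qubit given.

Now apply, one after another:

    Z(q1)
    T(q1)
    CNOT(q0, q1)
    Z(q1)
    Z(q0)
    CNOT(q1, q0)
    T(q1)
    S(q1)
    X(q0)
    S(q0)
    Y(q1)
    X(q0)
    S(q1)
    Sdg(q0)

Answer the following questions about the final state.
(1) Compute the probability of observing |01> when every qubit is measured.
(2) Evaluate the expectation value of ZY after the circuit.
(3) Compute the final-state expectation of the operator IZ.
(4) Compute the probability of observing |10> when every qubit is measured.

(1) The probability of measuring |01> is 1.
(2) In the final state, ZY has expectation 0.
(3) The observable IZ averages to -1.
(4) The probability of measuring |10> is 0.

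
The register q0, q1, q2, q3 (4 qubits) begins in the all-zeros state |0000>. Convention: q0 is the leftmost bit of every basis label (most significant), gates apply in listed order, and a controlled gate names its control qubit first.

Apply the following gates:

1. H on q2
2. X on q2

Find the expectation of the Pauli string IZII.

In the final state, IZII has expectation 1.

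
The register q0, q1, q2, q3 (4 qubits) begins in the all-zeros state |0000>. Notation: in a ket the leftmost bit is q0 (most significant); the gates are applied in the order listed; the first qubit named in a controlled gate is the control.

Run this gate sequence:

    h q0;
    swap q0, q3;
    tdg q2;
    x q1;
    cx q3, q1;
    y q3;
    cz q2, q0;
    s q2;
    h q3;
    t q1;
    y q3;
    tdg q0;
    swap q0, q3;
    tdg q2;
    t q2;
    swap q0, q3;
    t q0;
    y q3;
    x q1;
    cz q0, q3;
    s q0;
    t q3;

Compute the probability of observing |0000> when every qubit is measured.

The probability of measuring |0000> is 1/4. Key observation: the block from step 11 through step 18 cancels to the identity and can be dropped.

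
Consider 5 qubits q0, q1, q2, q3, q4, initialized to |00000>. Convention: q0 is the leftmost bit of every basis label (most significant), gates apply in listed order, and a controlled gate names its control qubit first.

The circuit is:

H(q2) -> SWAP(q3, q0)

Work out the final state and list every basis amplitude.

After the circuit, the state carries amplitude sqrt(2)/2 on |00000>, sqrt(2)/2 on |00100>, and 0 on every other basis state.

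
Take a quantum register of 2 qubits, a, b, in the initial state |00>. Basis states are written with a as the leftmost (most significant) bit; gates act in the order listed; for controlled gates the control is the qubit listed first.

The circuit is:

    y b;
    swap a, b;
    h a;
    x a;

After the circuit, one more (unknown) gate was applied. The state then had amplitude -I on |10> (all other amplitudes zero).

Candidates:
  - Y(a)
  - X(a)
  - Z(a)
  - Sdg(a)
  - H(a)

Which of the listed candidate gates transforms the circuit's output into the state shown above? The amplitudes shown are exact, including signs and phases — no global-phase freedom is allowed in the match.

The applied gate was H(a).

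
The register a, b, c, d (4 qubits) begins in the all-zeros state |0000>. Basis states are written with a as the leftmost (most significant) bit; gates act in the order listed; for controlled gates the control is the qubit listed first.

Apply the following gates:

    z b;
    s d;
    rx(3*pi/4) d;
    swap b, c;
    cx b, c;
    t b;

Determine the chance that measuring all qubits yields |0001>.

Outcome |0001> occurs with probability sqrt(2)/4 + 1/2.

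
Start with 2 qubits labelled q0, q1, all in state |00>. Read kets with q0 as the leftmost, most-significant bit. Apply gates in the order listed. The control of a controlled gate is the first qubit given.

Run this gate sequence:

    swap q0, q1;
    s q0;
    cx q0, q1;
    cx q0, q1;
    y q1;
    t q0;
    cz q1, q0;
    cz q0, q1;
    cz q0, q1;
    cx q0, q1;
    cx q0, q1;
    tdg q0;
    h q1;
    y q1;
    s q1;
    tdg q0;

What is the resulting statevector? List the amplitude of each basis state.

The final amplitudes are -sqrt(2)/2 on |00>, -sqrt(2)*I/2 on |01>, 0 on |10>, 0 on |11>.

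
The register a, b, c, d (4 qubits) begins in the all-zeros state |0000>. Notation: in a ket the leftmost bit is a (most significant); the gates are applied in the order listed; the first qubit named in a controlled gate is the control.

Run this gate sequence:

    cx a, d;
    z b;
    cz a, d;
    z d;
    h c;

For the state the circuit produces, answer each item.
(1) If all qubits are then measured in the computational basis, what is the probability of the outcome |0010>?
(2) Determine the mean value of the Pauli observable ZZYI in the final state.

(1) Outcome |0010> occurs with probability 1/2.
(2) In the final state, ZZYI has expectation 0.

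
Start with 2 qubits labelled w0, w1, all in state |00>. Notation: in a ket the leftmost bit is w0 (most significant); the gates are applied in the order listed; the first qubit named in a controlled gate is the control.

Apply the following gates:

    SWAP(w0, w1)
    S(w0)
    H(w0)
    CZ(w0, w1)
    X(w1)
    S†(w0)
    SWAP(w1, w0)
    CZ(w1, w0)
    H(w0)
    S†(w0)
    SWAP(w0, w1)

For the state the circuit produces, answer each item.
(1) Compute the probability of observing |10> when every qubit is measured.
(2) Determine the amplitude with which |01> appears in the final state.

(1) Outcome |10> occurs with probability 1/4.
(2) |01> carries amplitude I/2 in the final state.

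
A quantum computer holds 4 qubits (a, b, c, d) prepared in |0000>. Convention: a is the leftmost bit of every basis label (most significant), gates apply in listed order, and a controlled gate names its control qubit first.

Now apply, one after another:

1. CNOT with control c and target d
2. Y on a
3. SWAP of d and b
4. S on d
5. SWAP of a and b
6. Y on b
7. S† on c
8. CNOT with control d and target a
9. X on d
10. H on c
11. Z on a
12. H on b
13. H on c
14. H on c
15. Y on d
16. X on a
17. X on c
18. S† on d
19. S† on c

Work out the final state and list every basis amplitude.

After the circuit, the state carries amplitude -I/2 on |1000>, -1/2 on |1010>, -I/2 on |1100>, -1/2 on |1110>, and 0 on every other basis state.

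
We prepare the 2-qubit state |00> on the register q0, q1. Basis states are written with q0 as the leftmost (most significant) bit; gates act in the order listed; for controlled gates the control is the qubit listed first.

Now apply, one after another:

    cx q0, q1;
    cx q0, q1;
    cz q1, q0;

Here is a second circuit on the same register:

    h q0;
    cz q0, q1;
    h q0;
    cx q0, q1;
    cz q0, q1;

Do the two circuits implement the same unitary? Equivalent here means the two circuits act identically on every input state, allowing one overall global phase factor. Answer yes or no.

No, they are not equivalent — no single phase factor reconciles the two unitaries.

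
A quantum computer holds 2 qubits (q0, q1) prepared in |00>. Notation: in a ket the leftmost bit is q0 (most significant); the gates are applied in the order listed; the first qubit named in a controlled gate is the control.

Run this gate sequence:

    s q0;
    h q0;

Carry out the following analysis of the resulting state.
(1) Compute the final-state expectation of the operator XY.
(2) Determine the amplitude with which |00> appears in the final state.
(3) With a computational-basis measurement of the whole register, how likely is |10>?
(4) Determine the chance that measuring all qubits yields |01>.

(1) The observable XY averages to 0.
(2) |00> carries amplitude sqrt(2)/2 in the final state.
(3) The probability of measuring |10> is 1/2.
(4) The probability of measuring |01> is 0.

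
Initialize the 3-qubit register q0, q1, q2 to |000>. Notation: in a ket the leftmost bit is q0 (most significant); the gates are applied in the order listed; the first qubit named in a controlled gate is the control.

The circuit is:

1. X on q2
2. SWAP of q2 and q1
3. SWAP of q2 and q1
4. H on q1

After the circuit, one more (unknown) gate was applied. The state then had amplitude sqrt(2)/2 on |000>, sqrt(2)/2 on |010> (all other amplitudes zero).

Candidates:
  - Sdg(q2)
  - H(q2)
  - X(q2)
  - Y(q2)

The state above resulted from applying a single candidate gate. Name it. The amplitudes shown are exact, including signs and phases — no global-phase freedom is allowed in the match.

The applied gate was X(q2). Key observation: gates 2-3 undo each other exactly, leaving only the rest of the circuit to track.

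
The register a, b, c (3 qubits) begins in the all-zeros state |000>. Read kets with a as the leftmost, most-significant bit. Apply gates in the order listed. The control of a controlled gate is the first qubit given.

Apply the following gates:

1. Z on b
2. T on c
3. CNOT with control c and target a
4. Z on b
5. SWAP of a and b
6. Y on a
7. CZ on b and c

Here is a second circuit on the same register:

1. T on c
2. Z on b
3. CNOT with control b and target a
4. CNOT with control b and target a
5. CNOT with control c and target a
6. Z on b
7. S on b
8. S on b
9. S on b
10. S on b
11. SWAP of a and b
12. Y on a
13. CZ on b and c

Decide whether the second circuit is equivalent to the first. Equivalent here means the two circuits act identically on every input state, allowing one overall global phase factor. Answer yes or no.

Yes: on every input state the two circuits agree up to one overall phase factor.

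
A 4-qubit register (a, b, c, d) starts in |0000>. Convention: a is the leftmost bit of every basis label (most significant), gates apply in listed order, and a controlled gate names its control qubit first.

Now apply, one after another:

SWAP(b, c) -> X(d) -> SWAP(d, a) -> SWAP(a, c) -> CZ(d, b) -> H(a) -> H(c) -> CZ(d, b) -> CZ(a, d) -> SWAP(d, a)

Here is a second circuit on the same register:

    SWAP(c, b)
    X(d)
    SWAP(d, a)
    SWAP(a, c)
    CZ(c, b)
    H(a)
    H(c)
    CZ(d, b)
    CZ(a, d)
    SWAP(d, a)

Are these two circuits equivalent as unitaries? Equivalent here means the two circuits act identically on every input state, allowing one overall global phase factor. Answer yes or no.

No: there is an input state on which the two circuits produce genuinely different outputs (not merely differing by a phase).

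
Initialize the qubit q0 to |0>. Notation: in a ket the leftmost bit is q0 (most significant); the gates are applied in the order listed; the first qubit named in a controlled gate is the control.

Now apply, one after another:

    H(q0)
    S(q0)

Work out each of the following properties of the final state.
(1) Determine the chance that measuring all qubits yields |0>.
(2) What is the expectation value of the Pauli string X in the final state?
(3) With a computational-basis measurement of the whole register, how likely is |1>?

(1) Outcome |0> occurs with probability 1/2.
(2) The observable X averages to 0.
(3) The probability of measuring |1> is 1/2.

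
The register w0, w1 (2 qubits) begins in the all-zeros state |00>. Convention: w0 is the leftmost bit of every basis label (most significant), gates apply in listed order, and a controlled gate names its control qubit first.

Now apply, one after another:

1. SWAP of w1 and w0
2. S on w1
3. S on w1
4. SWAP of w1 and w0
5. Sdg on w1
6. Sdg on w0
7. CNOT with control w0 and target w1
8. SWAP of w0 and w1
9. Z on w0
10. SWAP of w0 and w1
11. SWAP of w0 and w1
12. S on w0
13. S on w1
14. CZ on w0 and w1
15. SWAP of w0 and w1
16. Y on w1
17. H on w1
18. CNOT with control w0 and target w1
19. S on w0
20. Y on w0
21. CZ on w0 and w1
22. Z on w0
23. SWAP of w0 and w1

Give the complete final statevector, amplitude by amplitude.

After the circuit, the state carries amplitude 0 on |00>, sqrt(2)/2 on |01>, 0 on |10>, sqrt(2)/2 on |11>.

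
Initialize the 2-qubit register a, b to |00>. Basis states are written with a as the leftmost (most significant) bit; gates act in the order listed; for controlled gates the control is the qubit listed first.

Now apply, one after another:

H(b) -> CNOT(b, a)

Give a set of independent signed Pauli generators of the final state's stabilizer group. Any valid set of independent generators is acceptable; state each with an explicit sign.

The stabilizer group can be generated by +XX, +ZZ, among other valid generating sets.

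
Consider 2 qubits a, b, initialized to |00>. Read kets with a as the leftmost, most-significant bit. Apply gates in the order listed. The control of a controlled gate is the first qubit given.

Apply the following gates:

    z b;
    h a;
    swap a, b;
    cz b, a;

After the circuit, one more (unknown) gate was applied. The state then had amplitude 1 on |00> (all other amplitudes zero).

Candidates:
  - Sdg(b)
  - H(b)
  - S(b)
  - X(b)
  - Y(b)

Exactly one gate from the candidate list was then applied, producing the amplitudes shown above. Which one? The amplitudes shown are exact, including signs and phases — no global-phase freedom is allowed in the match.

It was H(b) that produced the state shown.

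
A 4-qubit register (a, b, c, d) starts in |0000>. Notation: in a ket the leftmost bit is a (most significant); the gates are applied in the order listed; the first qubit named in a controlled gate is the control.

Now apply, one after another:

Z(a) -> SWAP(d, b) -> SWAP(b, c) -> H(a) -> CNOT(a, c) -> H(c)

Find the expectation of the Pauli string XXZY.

The expectation value of XXZY is 0.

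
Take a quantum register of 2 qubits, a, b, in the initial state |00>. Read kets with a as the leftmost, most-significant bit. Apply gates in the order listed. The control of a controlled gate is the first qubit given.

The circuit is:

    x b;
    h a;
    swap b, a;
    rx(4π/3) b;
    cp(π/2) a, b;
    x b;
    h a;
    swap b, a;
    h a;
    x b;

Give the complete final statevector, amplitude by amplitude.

The final amplitudes are (1 - I)*(-sqrt(6) + sqrt(2)*I)/8 on |00>, (1 - I)*(sqrt(6) - sqrt(2)*I)/8 on |01>, -(1 - I)*(sqrt(2) + sqrt(6)*I)/8 on |10>, (1 - I)*(sqrt(2) + sqrt(6)*I)/8 on |11>.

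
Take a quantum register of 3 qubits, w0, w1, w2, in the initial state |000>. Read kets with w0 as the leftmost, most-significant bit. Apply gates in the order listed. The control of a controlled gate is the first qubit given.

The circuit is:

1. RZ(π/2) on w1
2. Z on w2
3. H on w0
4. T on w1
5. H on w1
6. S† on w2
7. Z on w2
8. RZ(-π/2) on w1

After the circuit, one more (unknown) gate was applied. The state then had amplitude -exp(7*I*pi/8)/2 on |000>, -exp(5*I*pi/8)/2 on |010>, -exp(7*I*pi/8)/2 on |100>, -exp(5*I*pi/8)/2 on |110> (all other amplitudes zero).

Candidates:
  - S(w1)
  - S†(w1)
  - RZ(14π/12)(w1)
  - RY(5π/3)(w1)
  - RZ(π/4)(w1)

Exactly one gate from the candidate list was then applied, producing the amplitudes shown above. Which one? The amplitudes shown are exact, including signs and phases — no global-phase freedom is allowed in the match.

The unique candidate consistent with the amplitudes is RZ(π/4)(w1).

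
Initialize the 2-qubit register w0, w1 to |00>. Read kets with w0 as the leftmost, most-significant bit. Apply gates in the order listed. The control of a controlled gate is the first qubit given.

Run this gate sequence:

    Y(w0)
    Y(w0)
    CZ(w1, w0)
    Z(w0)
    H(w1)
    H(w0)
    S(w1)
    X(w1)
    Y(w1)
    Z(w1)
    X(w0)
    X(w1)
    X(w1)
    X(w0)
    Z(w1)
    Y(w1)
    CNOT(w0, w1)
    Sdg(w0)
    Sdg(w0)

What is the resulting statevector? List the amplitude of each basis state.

After the circuit, the state carries amplitude I/2 on |00>, 1/2 on |01>, -1/2 on |10>, -I/2 on |11>. Key observation: steps 11-14 multiply out to the identity, so the circuit reduces to the remaining gates.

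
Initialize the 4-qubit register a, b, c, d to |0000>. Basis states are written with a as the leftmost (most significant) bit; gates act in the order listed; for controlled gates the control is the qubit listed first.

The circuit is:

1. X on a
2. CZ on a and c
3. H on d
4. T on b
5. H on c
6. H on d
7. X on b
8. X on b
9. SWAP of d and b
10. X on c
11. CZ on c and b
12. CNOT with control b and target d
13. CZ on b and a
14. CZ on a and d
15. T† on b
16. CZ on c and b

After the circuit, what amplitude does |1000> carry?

The amplitude on |1000> is sqrt(2)/2.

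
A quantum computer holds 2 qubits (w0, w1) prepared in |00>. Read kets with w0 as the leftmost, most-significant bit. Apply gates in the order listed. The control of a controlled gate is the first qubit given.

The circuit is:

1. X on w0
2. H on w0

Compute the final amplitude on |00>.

|00> carries amplitude sqrt(2)/2 in the final state.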